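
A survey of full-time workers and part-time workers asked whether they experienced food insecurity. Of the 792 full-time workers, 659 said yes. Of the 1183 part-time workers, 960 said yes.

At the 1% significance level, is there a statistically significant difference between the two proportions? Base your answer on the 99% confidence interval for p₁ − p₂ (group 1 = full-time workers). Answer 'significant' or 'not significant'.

not significant

Sample proportions: 659/792 = 0.8321, 960/1183 = 0.8115.
Each SE is √(p̂(1−p̂)/n): √(0.8321·0.1679/792) = 0.01328 and √(0.8115·0.1885/1183) = 0.01137.
SE(p̂₁ − p̂₂) = √(SE₁² + SE₂²) = √(0.0001763584 + 0.0001292769) = 0.01748, since the two samples are independent.
At 99% confidence z* = 2.576; margin = 2.576 × 0.01748 = 0.04503.
The difference is 0.8321 − 0.8115 = 0.0206, so the interval is 0.0206 ± 0.04503 = (-0.02443, 0.06563).
The interval (-0.02443, 0.06563) contains 0, so the difference is not significant.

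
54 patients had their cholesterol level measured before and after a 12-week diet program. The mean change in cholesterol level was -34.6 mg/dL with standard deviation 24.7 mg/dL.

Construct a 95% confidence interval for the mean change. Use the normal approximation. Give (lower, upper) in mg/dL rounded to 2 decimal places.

(-41.19, -28.01)

This is a matched-pairs design, so SE = s_d/√n = 24.7/√54 = 3.3612.
Margin = 1.960 × 3.3612 = 6.5880; the interval is -34.6 ± 6.5880 = (-41.19, -28.01).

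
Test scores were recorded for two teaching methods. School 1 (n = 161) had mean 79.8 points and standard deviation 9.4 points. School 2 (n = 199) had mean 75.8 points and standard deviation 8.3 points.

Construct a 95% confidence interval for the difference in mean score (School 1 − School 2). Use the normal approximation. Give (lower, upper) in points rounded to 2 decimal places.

(2.15, 5.85)

Per-group SEs: s₁/√n₁ = 9.4/√161 = 0.7408, s₂/√n₂ = 8.3/√199 = 0.5884.
Unpooled SE of the difference: √(0.54878464 + 0.34621456) = 0.9460.
Margin of error = z* · SE = 1.960 × 0.9460 = 1.8542.
x̄₁ − x̄₂ = 79.8 − 75.8 = 4.0000.
CI: 4.0000 ± 1.8542 = (2.15, 5.85).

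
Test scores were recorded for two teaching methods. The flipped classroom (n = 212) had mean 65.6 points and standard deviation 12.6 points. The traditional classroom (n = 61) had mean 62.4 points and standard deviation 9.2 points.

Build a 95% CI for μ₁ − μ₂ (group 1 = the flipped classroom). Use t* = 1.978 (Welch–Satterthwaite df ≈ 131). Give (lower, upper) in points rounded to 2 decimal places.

Standard errors of each mean: 12.6/√212 = 0.8654 and 9.2/√61 = 1.1779.
SE(x̄₁ − x̄₂) = √(0.8654² + 1.1779²) = 1.4616 for independent samples with unequal variances.
With t* = 1.978, the margin is 1.978 × 1.4616 = 2.8910.
x̄₁ − x̄₂ = 65.6 − 62.4 = 3.2000; the interval is 3.2000 ± 2.8910 = (0.31, 6.09).

(0.31, 6.09)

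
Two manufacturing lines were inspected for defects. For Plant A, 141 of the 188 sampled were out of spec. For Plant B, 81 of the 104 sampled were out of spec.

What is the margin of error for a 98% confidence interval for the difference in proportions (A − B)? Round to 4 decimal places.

0.1198

First, p̂₁ = 141/188 = 0.7500; p̂₂ = 81/104 = 0.7788.
The two standard errors are √(0.7500×0.2500/188) = 0.03158 and √(0.7788×0.2212/104) = 0.04070.
Because the samples are independent, SE_diff = √(0.03158² + 0.04070²) = 0.05151.
Using z* = 2.326 for 98%, ME = 2.326 × 0.05151 = 0.11981.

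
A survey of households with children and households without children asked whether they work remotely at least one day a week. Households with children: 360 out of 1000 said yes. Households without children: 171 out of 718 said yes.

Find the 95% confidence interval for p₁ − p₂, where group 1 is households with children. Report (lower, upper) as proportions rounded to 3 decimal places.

(0.079, 0.165)

First, p̂₁ = 360/1000 = 0.3600; p̂₂ = 171/718 = 0.2382.
The two standard errors are √(0.3600×0.6400/1000) = 0.01518 and √(0.2382×0.7618/718) = 0.01590.
Because the samples are independent, SE_diff = √(0.01518² + 0.01590²) = 0.02198.
Using z* = 1.960 for 95%, ME = 1.960 × 0.02198 = 0.04308.
p̂₁ − p̂₂ = 0.1218; interval 0.1218 ± 0.04308 gives (0.079, 0.165).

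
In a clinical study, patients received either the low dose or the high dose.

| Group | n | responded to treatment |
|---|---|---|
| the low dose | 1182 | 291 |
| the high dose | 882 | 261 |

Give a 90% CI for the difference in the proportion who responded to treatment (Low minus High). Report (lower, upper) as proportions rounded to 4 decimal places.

(-0.0823, -0.0171)

p̂₁ = 291/1182 = 0.2462 and p̂₂ = 261/882 = 0.2959.
SE₁ = √(p̂₁(1−p̂₁)/n₁) = √(0.2462·0.7538/1182) = 0.01253; SE₂ = √(0.2959·0.7041/882) = 0.01537.
Independent samples: SE of the difference = √(SE₁² + SE₂²) = √(0.0001570009 + 0.0002362369) = 0.01983.
z* for 90% confidence is 1.645, so the margin of error is 1.645 × 0.01983 = 0.03262.
Point estimate p̂₁ − p̂₂ = 0.2462 − 0.2959 = -0.0497.
-0.0497 ± 0.03262 → (-0.0823, -0.0171).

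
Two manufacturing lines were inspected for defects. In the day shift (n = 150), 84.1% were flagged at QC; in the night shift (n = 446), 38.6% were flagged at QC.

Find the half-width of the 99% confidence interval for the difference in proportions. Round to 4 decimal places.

0.0972

Each SE is √(p̂(1−p̂)/n): √(0.8410·0.1590/150) = 0.02986 and √(0.3860·0.6140/446) = 0.02305.
SE(p̂₁ − p̂₂) = √(SE₁² + SE₂²) = √(0.0008916196 + 0.0005313025) = 0.03772, since the two samples are independent.
At 99% confidence z* = 2.576; margin = 2.576 × 0.03772 = 0.09717.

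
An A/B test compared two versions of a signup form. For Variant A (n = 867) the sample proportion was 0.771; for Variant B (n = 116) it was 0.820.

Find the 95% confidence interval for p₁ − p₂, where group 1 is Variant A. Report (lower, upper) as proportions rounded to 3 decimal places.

(-0.124, 0.026)

The two standard errors are √(0.7710×0.2290/867) = 0.01427 and √(0.8200×0.1800/116) = 0.03567.
Because the samples are independent, SE_diff = √(0.01427² + 0.03567²) = 0.03842.
Using z* = 1.960 for 95%, ME = 1.960 × 0.03842 = 0.07530.
p̂₁ − p̂₂ = -0.0490; interval -0.0490 ± 0.07530 gives (-0.124, 0.026).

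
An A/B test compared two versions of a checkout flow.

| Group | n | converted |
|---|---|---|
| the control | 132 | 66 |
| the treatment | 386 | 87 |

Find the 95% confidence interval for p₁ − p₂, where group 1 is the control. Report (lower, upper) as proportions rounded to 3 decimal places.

First, p̂₁ = 66/132 = 0.5000; p̂₂ = 87/386 = 0.2254.
The two standard errors are √(0.5000×0.5000/132) = 0.04352 and √(0.2254×0.7746/386) = 0.02127.
Because the samples are independent, SE_diff = √(0.04352² + 0.02127²) = 0.04844.
Using z* = 1.960 for 95%, ME = 1.960 × 0.04844 = 0.09494.
p̂₁ − p̂₂ = 0.2746; interval 0.2746 ± 0.09494 gives (0.180, 0.370).

(0.180, 0.370)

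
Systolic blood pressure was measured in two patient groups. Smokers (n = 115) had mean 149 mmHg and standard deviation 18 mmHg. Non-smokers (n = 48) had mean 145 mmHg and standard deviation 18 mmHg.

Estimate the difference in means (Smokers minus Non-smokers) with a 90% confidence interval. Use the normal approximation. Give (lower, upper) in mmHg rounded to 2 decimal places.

(-1.09, 9.09)

Per-group SEs: s₁/√n₁ = 18/√115 = 1.6785, s₂/√n₂ = 18/√48 = 2.5981.
Unpooled SE of the difference: √(2.81736225 + 6.75012361) = 3.0931.
Margin of error = z* · SE = 1.645 × 3.0931 = 5.0881.
x̄₁ − x̄₂ = 149 − 145 = 4.0000.
CI: 4.0000 ± 5.0881 = (-1.09, 9.09).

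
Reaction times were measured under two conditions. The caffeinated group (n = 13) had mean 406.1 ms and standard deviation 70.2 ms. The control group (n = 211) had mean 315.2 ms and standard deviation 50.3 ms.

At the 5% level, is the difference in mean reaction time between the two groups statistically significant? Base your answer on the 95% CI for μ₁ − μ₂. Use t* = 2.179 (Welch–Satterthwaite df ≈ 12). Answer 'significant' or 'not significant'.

Standard errors of each mean: 70.2/√13 = 19.4700 and 50.3/√211 = 3.4628.
SE(x̄₁ − x̄₂) = √(19.4700² + 3.4628²) = 19.7755 for independent samples with unequal variances.
With t* = 2.179, the margin is 2.179 × 19.7755 = 43.0908.
x̄₁ − x̄₂ = 406.1 − 315.2 = 90.9000; the interval is 90.9000 ± 43.0908 = (47.8092, 133.9908).
The interval (47.8092, 133.9908) does not contain 0, so the difference is significant.

significant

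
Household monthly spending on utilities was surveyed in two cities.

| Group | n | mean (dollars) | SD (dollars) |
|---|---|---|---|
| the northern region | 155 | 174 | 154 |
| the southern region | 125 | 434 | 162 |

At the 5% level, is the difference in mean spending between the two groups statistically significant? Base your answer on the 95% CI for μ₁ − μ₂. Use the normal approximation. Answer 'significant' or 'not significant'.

significant

Standard errors of each mean: 154/√155 = 12.3696 and 162/√125 = 14.4897.
SE(x̄₁ − x̄₂) = √(12.3696² + 14.4897²) = 19.0515 for independent samples with unequal variances.
With z* = 1.960, the margin is 1.960 × 19.0515 = 37.3409.
x̄₁ − x̄₂ = 174 − 434 = -260.0000; the interval is -260.0000 ± 37.3409 = (-297.3409, -222.6591).
The interval (-297.3409, -222.6591) does not contain 0, so the difference is significant.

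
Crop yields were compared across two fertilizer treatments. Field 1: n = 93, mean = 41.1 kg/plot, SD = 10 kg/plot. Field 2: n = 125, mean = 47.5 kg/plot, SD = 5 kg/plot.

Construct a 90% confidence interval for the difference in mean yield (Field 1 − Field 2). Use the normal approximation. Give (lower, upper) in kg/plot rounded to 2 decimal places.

Per-group SEs: s₁/√n₁ = 10/√93 = 1.0370, s₂/√n₂ = 5/√125 = 0.4472.
Unpooled SE of the difference: √(1.075369 + 0.19998784) = 1.1293.
Margin of error = z* · SE = 1.645 × 1.1293 = 1.8577.
x̄₁ − x̄₂ = 41.1 − 47.5 = -6.4000.
CI: -6.4000 ± 1.8577 = (-8.26, -4.54).

(-8.26, -4.54)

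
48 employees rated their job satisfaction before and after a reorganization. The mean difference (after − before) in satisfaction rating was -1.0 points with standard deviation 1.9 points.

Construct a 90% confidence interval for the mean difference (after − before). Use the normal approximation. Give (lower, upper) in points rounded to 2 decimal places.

This is a matched-pairs design, so SE = s_d/√n = 1.9/√48 = 0.2742.
Margin = 1.645 × 0.2742 = 0.4511; the interval is -1.0 ± 0.4511 = (-1.45, -0.55).

(-1.45, -0.55)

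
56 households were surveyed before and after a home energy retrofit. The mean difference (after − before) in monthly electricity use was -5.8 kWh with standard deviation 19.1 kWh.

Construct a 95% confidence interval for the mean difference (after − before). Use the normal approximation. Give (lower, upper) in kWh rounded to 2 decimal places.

This is a matched-pairs design, so SE = s_d/√n = 19.1/√56 = 2.5523.
Margin = 1.960 × 2.5523 = 5.0025; the interval is -5.8 ± 5.0025 = (-10.80, -0.80).

(-10.80, -0.80)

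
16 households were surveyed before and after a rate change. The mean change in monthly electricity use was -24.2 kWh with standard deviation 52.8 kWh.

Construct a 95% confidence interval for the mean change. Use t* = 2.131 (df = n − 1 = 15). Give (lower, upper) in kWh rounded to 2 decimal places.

(-52.33, 3.93)

This is a matched-pairs design, so SE = s_d/√n = 52.8/√16 = 13.2000.
Margin = 2.131 × 13.2000 = 28.1292; the interval is -24.2 ± 28.1292 = (-52.33, 3.93).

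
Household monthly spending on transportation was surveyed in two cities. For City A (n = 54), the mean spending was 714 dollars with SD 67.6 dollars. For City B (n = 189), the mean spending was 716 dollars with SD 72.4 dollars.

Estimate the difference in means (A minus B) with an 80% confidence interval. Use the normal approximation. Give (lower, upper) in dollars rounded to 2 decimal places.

(-15.59, 11.59)

SE₁ = s₁/√n₁ = 67.6/√54 = 9.1992; SE₂ = 72.4/√189 = 5.2663.
Independent samples, unequal variances: SE_diff = √(SE₁² + SE₂²) = √(84.62528064 + 27.73391569) = 10.6000.
z* = 1.282, so margin of error = 1.282 × 10.6000 = 13.5892.
Difference in means = 714 − 716 = -2.0000.
-2.0000 ± 13.5892 → (-15.59, 11.59).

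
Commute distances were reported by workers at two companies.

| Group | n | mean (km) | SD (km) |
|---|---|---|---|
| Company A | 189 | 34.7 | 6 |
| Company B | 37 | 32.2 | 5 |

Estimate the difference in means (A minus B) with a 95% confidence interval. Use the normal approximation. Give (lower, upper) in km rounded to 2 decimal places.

(0.68, 4.32)

Standard errors of each mean: 6/√189 = 0.4364 and 5/√37 = 0.8220.
SE(x̄₁ − x̄₂) = √(0.4364² + 0.8220²) = 0.9307 for independent samples with unequal variances.
With z* = 1.960, the margin is 1.960 × 0.9307 = 1.8242.
x̄₁ − x̄₂ = 34.7 − 32.2 = 2.5000; the interval is 2.5000 ± 1.8242 = (0.68, 4.32).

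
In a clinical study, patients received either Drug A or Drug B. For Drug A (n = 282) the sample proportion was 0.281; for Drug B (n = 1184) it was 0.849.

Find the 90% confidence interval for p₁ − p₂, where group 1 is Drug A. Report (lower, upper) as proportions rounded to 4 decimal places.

SE₁ = √(p̂₁(1−p̂₁)/n₁) = √(0.2810·0.7190/282) = 0.02677; SE₂ = √(0.8490·0.1510/1184) = 0.01041.
Independent samples: SE of the difference = √(SE₁² + SE₂²) = √(0.0007166329 + 0.0001083681) = 0.02872.
z* for 90% confidence is 1.645, so the margin of error is 1.645 × 0.02872 = 0.04724.
Point estimate p̂₁ − p̂₂ = 0.2810 − 0.8490 = -0.5680.
-0.5680 ± 0.04724 → (-0.6152, -0.5208).

(-0.6152, -0.5208)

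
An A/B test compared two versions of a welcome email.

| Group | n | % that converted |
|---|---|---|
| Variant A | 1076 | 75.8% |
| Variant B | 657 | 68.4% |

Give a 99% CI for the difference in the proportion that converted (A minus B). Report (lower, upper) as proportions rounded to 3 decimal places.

SE₁ = √(p̂₁(1−p̂₁)/n₁) = √(0.7580·0.2420/1076) = 0.01306; SE₂ = √(0.6840·0.3160/657) = 0.01814.
Independent samples: SE of the difference = √(SE₁² + SE₂²) = √(0.0001705636 + 0.0003290596) = 0.02235.
z* for 99% confidence is 2.576, so the margin of error is 2.576 × 0.02235 = 0.05757.
Point estimate p̂₁ − p̂₂ = 0.7580 − 0.6840 = 0.0740.
0.0740 ± 0.05757 → (0.016, 0.132).

(0.016, 0.132)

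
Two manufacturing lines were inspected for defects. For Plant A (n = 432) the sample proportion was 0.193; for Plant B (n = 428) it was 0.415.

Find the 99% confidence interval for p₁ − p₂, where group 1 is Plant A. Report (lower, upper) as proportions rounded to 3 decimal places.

Each SE is √(p̂(1−p̂)/n): √(0.1930·0.8070/432) = 0.01899 and √(0.4150·0.5850/428) = 0.02382.
SE(p̂₁ − p̂₂) = √(SE₁² + SE₂²) = √(0.0003606201 + 0.0005673924) = 0.03046, since the two samples are independent.
At 99% confidence z* = 2.576; margin = 2.576 × 0.03046 = 0.07846.
The difference is 0.1930 − 0.4150 = -0.2220, so the interval is -0.2220 ± 0.07846 = (-0.300, -0.144).

(-0.300, -0.144)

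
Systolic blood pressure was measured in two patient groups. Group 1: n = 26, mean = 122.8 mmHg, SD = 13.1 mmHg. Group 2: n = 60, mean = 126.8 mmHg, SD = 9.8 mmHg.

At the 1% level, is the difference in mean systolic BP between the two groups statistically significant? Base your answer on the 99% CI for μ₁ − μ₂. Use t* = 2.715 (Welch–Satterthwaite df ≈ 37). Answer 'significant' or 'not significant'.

Per-group SEs: s₁/√n₁ = 13.1/√26 = 2.5691, s₂/√n₂ = 9.8/√60 = 1.2652.
Unpooled SE of the difference: √(6.60027481 + 1.60073104) = 2.8637.
Margin of error = t* · SE = 2.715 × 2.8637 = 7.7749.
x̄₁ − x̄₂ = 122.8 − 126.8 = -4.0000.
CI: -4.0000 ± 7.7749 = (-11.7749, 3.7749).
The interval (-11.7749, 3.7749) contains 0, so the difference is not significant.

not significant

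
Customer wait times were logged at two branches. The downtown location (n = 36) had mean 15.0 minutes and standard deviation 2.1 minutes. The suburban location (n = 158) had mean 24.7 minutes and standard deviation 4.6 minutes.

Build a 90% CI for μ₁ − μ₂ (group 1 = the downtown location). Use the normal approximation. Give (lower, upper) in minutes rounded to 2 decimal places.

Standard errors of each mean: 2.1/√36 = 0.3500 and 4.6/√158 = 0.3660.
SE(x̄₁ − x̄₂) = √(0.3500² + 0.3660²) = 0.5064 for independent samples with unequal variances.
With z* = 1.645, the margin is 1.645 × 0.5064 = 0.8330.
x̄₁ − x̄₂ = 15.0 − 24.7 = -9.7000; the interval is -9.7000 ± 0.8330 = (-10.53, -8.87).

(-10.53, -8.87)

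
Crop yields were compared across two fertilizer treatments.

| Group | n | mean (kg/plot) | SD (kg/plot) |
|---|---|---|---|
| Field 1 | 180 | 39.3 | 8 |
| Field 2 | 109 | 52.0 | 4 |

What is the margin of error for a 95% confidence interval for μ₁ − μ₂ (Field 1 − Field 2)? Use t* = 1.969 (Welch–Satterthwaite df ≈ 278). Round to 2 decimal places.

Standard errors of each mean: 8/√180 = 0.5963 and 4/√109 = 0.3831.
SE(x̄₁ − x̄₂) = √(0.5963² + 0.3831²) = 0.7088 for independent samples with unequal variances.
With t* = 1.969, the margin is 1.969 × 0.7088 = 1.3956.

1.40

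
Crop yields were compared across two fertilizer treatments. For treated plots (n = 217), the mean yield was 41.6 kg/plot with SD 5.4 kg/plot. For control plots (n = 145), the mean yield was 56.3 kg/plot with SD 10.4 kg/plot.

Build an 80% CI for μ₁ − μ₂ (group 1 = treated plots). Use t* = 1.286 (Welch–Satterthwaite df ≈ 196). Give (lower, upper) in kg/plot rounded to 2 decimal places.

SE₁ = s₁/√n₁ = 5.4/√217 = 0.3666; SE₂ = 10.4/√145 = 0.8637.
Independent samples, unequal variances: SE_diff = √(SE₁² + SE₂²) = √(0.13439556 + 0.74597769) = 0.9383.
t* = 1.286, so margin of error = 1.286 × 0.9383 = 1.2067.
Difference in means = 41.6 − 56.3 = -14.7000.
-14.7000 ± 1.2067 → (-15.91, -13.49).

(-15.91, -13.49)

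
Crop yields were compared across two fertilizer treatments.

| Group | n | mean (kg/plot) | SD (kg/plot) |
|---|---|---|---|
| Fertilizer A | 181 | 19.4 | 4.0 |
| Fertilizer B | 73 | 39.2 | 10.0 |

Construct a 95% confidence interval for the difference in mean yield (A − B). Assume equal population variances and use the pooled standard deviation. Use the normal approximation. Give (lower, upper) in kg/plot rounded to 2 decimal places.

Pooled variance s_p² = [180·4.0² + 72·10.0²] / (181+73−2) = 40.0000, so s_p = 6.3246.
SE_diff = s_p·√(1/n₁ + 1/n₂) = 6.3246·√(1/181 + 1/73) = 0.8769.
z* = 1.960; margin = 1.960 × 0.8769 = 1.7187.
Difference = 19.4 − 39.2 = -19.8000.
-19.8000 ± 1.7187 → (-21.52, -18.08).

(-21.52, -18.08)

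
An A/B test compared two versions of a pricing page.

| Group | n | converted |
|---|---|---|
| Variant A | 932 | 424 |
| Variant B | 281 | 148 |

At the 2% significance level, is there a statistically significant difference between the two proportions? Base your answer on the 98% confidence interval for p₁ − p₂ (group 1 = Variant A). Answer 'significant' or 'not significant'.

not significant

Sample proportions: 424/932 = 0.4549, 148/281 = 0.5267.
Each SE is √(p̂(1−p̂)/n): √(0.4549·0.5451/932) = 0.01631 and √(0.5267·0.4733/281) = 0.02978.
SE(p̂₁ − p̂₂) = √(SE₁² + SE₂²) = √(0.0002660161 + 0.0008868484) = 0.03395, since the two samples are independent.
At 98% confidence z* = 2.326; margin = 2.326 × 0.03395 = 0.07897.
The difference is 0.4549 − 0.5267 = -0.0718, so the interval is -0.0718 ± 0.07897 = (-0.15077, 0.00717).
The interval (-0.15077, 0.00717) contains 0, so the difference is not significant.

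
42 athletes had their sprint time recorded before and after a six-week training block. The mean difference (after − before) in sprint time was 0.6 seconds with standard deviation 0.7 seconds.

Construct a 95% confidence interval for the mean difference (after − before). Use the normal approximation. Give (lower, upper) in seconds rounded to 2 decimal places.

(0.39, 0.81)

This is a matched-pairs design, so SE = s_d/√n = 0.7/√42 = 0.1080.
Margin = 1.960 × 0.1080 = 0.2117; the interval is 0.6 ± 0.2117 = (0.39, 0.81).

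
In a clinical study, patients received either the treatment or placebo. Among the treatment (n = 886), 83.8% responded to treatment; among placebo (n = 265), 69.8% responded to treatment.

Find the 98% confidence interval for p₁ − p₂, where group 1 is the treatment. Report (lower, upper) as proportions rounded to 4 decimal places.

(0.0684, 0.2116)

SE₁ = √(p̂₁(1−p̂₁)/n₁) = √(0.8380·0.1620/886) = 0.01238; SE₂ = √(0.6980·0.3020/265) = 0.02820.
Independent samples: SE of the difference = √(SE₁² + SE₂²) = √(0.0001532644 + 0.00079524) = 0.03080.
z* for 98% confidence is 2.326, so the margin of error is 2.326 × 0.03080 = 0.07164.
Point estimate p̂₁ − p̂₂ = 0.8380 − 0.6980 = 0.1400.
0.1400 ± 0.07164 → (0.0684, 0.2116).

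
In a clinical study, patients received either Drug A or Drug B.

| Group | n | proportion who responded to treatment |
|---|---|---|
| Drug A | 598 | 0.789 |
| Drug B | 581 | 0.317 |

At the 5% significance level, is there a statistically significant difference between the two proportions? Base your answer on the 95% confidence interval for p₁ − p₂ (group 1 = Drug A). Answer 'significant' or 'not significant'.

significant

Each SE is √(p̂(1−p̂)/n): √(0.7890·0.2110/598) = 0.01669 and √(0.3170·0.6830/581) = 0.01930.
SE(p̂₁ − p̂₂) = √(SE₁² + SE₂²) = √(0.0002785561 + 0.00037249) = 0.02552, since the two samples are independent.
At 95% confidence z* = 1.960; margin = 1.960 × 0.02552 = 0.05002.
The difference is 0.7890 − 0.3170 = 0.4720, so the interval is 0.4720 ± 0.05002 = (0.42198, 0.52202).
The interval (0.42198, 0.52202) does not contain 0, so the difference is significant.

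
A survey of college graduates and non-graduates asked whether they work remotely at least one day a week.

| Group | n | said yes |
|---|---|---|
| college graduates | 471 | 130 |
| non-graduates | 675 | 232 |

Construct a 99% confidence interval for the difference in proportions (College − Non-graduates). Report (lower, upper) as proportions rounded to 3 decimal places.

(-0.139, 0.003)

p̂₁ = 130/471 = 0.2760 and p̂₂ = 232/675 = 0.3437.
SE₁ = √(p̂₁(1−p̂₁)/n₁) = √(0.2760·0.7240/471) = 0.02060; SE₂ = √(0.3437·0.6563/675) = 0.01828.
Independent samples: SE of the difference = √(SE₁² + SE₂²) = √(0.00042436 + 0.0003341584) = 0.02754.
z* for 99% confidence is 2.576, so the margin of error is 2.576 × 0.02754 = 0.07094.
Point estimate p̂₁ − p̂₂ = 0.2760 − 0.3437 = -0.0677.
-0.0677 ± 0.07094 → (-0.139, 0.003).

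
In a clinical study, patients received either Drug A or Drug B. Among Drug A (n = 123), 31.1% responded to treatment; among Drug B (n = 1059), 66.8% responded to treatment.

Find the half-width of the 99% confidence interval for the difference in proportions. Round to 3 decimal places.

SE₁ = √(p̂₁(1−p̂₁)/n₁) = √(0.3110·0.6890/123) = 0.04174; SE₂ = √(0.6680·0.3320/1059) = 0.01447.
Independent samples: SE of the difference = √(SE₁² + SE₂²) = √(0.0017422276 + 0.0002093809) = 0.04418.
z* for 99% confidence is 2.576, so the margin of error is 2.576 × 0.04418 = 0.11381.

0.114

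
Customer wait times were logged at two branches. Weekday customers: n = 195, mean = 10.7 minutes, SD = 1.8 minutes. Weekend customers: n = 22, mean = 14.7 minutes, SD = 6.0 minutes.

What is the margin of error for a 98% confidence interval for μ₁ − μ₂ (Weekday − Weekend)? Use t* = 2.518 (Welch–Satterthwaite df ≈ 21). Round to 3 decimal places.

Per-group SEs: s₁/√n₁ = 1.8/√195 = 0.1289, s₂/√n₂ = 6.0/√22 = 1.2792.
Unpooled SE of the difference: √(0.01661521 + 1.63635264) = 1.2857.
Margin of error = t* · SE = 2.518 × 1.2857 = 3.2374.

3.237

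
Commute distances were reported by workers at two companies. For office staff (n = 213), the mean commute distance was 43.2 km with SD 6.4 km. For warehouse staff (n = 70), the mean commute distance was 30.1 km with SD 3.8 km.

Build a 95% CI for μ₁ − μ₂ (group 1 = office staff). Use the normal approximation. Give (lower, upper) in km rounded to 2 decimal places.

SE₁ = s₁/√n₁ = 6.4/√213 = 0.4385; SE₂ = 3.8/√70 = 0.4542.
Independent samples, unequal variances: SE_diff = √(SE₁² + SE₂²) = √(0.19228225 + 0.20629764) = 0.6313.
z* = 1.960, so margin of error = 1.960 × 0.6313 = 1.2373.
Difference in means = 43.2 − 30.1 = 13.1000.
13.1000 ± 1.2373 → (11.86, 14.34).

(11.86, 14.34)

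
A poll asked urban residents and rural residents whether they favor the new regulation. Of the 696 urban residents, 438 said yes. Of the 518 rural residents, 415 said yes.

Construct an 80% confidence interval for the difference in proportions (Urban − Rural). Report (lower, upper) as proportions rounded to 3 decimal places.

(-0.204, -0.139)

Sample proportions: 438/696 = 0.6293, 415/518 = 0.8012.
Each SE is √(p̂(1−p̂)/n): √(0.6293·0.3707/696) = 0.01831 and √(0.8012·0.1988/518) = 0.01754.
SE(p̂₁ − p̂₂) = √(SE₁² + SE₂²) = √(0.0003352561 + 0.0003076516) = 0.02536, since the two samples are independent.
At 80% confidence z* = 1.282; margin = 1.282 × 0.02536 = 0.03251.
The difference is 0.6293 − 0.8012 = -0.1719, so the interval is -0.1719 ± 0.03251 = (-0.204, -0.139).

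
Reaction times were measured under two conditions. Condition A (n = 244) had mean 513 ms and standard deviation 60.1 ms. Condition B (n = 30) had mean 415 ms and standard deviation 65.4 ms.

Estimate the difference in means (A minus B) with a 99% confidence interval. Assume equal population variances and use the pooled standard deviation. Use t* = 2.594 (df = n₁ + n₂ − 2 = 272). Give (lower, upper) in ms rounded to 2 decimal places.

s_p = √[((n₁−1)s₁² + (n₂−1)s₂²)/(n₁+n₂−2)] = √[(243·60.1² + 29·65.4²)/272] = 60.6871.
SE = 60.6871·√(1/244 + 1/30) = 11.7413.
With t* = 2.594, margin = 2.594 × 11.7413 = 30.4569.
x̄₁ − x̄₂ = 513 − 415 = 98.0000; interval 98.0000 ± 30.4569 = (67.54, 128.46).

(67.54, 128.46)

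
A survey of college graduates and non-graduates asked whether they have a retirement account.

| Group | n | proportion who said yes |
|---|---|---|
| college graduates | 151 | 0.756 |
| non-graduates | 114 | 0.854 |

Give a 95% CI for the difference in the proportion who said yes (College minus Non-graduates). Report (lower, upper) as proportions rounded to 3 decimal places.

(-0.192, -0.004)

Each SE is √(p̂(1−p̂)/n): √(0.7560·0.2440/151) = 0.03495 and √(0.8540·0.1460/114) = 0.03307.
SE(p̂₁ − p̂₂) = √(SE₁² + SE₂²) = √(0.0012215025 + 0.0010936249) = 0.04812, since the two samples are independent.
At 95% confidence z* = 1.960; margin = 1.960 × 0.04812 = 0.09432.
The difference is 0.7560 − 0.8540 = -0.0980, so the interval is -0.0980 ± 0.09432 = (-0.192, -0.004).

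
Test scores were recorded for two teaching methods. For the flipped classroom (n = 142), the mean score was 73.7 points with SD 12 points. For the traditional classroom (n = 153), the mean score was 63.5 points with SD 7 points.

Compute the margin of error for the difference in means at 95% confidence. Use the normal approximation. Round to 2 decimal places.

2.26

Standard errors of each mean: 12/√142 = 1.0070 and 7/√153 = 0.5659.
SE(x̄₁ − x̄₂) = √(1.0070² + 0.5659²) = 1.1551 for independent samples with unequal variances.
With z* = 1.960, the margin is 1.960 × 1.1551 = 2.2640.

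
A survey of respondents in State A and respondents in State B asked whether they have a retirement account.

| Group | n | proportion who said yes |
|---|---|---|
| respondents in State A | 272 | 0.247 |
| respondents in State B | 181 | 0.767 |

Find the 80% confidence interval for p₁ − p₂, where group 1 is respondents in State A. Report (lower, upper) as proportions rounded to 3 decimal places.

(-0.572, -0.468)

Each SE is √(p̂(1−p̂)/n): √(0.2470·0.7530/272) = 0.02615 and √(0.7670·0.2330/181) = 0.03142.
SE(p̂₁ − p̂₂) = √(SE₁² + SE₂²) = √(0.0006838225 + 0.0009872164) = 0.04088, since the two samples are independent.
At 80% confidence z* = 1.282; margin = 1.282 × 0.04088 = 0.05241.
The difference is 0.2470 − 0.7670 = -0.5200, so the interval is -0.5200 ± 0.05241 = (-0.572, -0.468).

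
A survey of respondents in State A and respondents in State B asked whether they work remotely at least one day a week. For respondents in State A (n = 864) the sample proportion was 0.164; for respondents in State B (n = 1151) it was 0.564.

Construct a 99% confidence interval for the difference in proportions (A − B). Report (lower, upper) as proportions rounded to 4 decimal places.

(-0.4497, -0.3503)

SE₁ = √(p̂₁(1−p̂₁)/n₁) = √(0.1640·0.8360/864) = 0.01260; SE₂ = √(0.5640·0.4360/1151) = 0.01462.
Independent samples: SE of the difference = √(SE₁² + SE₂²) = √(0.00015876 + 0.0002137444) = 0.01930.
z* for 99% confidence is 2.576, so the margin of error is 2.576 × 0.01930 = 0.04972.
Point estimate p̂₁ − p̂₂ = 0.1640 − 0.5640 = -0.4000.
-0.4000 ± 0.04972 → (-0.4497, -0.3503).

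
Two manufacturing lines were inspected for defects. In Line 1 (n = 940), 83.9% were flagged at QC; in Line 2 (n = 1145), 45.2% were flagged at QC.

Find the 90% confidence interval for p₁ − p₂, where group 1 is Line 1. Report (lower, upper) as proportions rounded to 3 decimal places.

SE₁ = √(p̂₁(1−p̂₁)/n₁) = √(0.8390·0.1610/940) = 0.01199; SE₂ = √(0.4520·0.5480/1145) = 0.01471.
Independent samples: SE of the difference = √(SE₁² + SE₂²) = √(0.0001437601 + 0.0002163841) = 0.01898.
z* for 90% confidence is 1.645, so the margin of error is 1.645 × 0.01898 = 0.03122.
Point estimate p̂₁ − p̂₂ = 0.8390 − 0.4520 = 0.3870.
0.3870 ± 0.03122 → (0.356, 0.418).

(0.356, 0.418)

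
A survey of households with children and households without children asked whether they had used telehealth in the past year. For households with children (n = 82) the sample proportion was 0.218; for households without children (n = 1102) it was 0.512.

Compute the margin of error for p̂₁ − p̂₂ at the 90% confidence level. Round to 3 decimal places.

Each SE is √(p̂(1−p̂)/n): √(0.2180·0.7820/82) = 0.04560 and √(0.5120·0.4880/1102) = 0.01506.
SE(p̂₁ − p̂₂) = √(SE₁² + SE₂²) = √(0.00207936 + 0.0002268036) = 0.04802, since the two samples are independent.
At 90% confidence z* = 1.645; margin = 1.645 × 0.04802 = 0.07899.

0.079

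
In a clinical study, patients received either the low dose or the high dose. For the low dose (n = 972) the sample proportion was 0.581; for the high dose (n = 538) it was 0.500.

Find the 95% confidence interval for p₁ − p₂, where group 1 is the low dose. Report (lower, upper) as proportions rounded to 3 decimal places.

Each SE is √(p̂(1−p̂)/n): √(0.5810·0.4190/972) = 0.01583 and √(0.5000·0.5000/538) = 0.02156.
SE(p̂₁ − p̂₂) = √(SE₁² + SE₂²) = √(0.0002505889 + 0.0004648336) = 0.02675, since the two samples are independent.
At 95% confidence z* = 1.960; margin = 1.960 × 0.02675 = 0.05243.
The difference is 0.5810 − 0.5000 = 0.0810, so the interval is 0.0810 ± 0.05243 = (0.029, 0.133).

(0.029, 0.133)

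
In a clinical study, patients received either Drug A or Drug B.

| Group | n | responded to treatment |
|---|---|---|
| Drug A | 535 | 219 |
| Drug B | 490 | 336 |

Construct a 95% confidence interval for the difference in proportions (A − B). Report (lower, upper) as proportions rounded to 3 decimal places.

Sample proportions: 219/535 = 0.4093, 336/490 = 0.6857.
Each SE is √(p̂(1−p̂)/n): √(0.4093·0.5907/535) = 0.02126 and √(0.6857·0.3143/490) = 0.02097.
SE(p̂₁ − p̂₂) = √(SE₁² + SE₂²) = √(0.0004519876 + 0.0004397409) = 0.02986, since the two samples are independent.
At 95% confidence z* = 1.960; margin = 1.960 × 0.02986 = 0.05853.
The difference is 0.4093 − 0.6857 = -0.2764, so the interval is -0.2764 ± 0.05853 = (-0.335, -0.218).

(-0.335, -0.218)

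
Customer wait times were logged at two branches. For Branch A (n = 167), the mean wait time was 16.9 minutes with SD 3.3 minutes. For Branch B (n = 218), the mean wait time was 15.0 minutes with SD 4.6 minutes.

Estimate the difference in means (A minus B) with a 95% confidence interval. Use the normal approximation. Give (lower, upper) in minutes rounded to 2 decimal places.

(1.11, 2.69)

SE₁ = s₁/√n₁ = 3.3/√167 = 0.2554; SE₂ = 4.6/√218 = 0.3116.
Independent samples, unequal variances: SE_diff = √(SE₁² + SE₂²) = √(0.06522916 + 0.09709456) = 0.4029.
z* = 1.960, so margin of error = 1.960 × 0.4029 = 0.7897.
Difference in means = 16.9 − 15.0 = 1.9000.
1.9000 ± 0.7897 → (1.11, 2.69).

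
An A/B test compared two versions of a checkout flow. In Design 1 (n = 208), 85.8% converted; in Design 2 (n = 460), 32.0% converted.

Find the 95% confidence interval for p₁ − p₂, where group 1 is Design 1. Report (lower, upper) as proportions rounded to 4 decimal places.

The two standard errors are √(0.8580×0.1420/208) = 0.02420 and √(0.3200×0.6800/460) = 0.02175.
Because the samples are independent, SE_diff = √(0.02420² + 0.02175²) = 0.03254.
Using z* = 1.960 for 95%, ME = 1.960 × 0.03254 = 0.06378.
p̂₁ − p̂₂ = 0.5380; interval 0.5380 ± 0.06378 gives (0.4742, 0.6018).

(0.4742, 0.6018)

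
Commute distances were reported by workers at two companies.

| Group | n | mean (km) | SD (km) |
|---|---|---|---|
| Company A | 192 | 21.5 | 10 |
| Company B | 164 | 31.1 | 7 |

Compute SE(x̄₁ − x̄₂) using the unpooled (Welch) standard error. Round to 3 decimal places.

SE₁ = s₁/√n₁ = 10/√192 = 0.7217; SE₂ = 7/√164 = 0.5466.
Independent samples, unequal variances: SE_diff = √(SE₁² + SE₂²) = √(0.52085089 + 0.29877156) = 0.9053.

0.905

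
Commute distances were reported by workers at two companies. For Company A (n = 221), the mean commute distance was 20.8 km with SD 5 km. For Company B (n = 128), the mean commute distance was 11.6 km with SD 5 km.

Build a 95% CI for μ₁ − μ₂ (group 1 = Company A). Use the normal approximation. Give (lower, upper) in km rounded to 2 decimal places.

SE₁ = s₁/√n₁ = 5/√221 = 0.3363; SE₂ = 5/√128 = 0.4419.
Independent samples, unequal variances: SE_diff = √(SE₁² + SE₂²) = √(0.11309769 + 0.19527561) = 0.5553.
z* = 1.960, so margin of error = 1.960 × 0.5553 = 1.0884.
Difference in means = 20.8 − 11.6 = 9.2000.
9.2000 ± 1.0884 → (8.11, 10.29).

(8.11, 10.29)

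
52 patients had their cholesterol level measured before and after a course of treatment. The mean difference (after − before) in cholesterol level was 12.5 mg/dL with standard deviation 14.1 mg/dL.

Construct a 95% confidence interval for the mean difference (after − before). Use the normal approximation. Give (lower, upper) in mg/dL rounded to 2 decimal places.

(8.67, 16.33)

This is a matched-pairs design, so SE = s_d/√n = 14.1/√52 = 1.9553.
Margin = 1.960 × 1.9553 = 3.8324; the interval is 12.5 ± 3.8324 = (8.67, 16.33).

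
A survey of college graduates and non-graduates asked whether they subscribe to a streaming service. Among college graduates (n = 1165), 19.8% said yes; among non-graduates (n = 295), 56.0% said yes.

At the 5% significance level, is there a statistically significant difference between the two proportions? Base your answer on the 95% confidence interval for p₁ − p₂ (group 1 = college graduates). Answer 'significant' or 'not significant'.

significant

SE₁ = √(p̂₁(1−p̂₁)/n₁) = √(0.1980·0.8020/1165) = 0.01167; SE₂ = √(0.5600·0.4400/295) = 0.02890.
Independent samples: SE of the difference = √(SE₁² + SE₂²) = √(0.0001361889 + 0.00083521) = 0.03117.
z* for 95% confidence is 1.960, so the margin of error is 1.960 × 0.03117 = 0.06109.
Point estimate p̂₁ − p̂₂ = 0.1980 − 0.5600 = -0.3620.
-0.3620 ± 0.06109 → (-0.42309, -0.30091).
The interval (-0.42309, -0.30091) does not contain 0, so the difference is significant.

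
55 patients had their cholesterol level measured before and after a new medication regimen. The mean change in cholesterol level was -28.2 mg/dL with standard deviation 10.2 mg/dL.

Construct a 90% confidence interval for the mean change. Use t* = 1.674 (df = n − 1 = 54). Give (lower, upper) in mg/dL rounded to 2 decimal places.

This is a matched-pairs design, so SE = s_d/√n = 10.2/√55 = 1.3754.
Margin = 1.674 × 1.3754 = 2.3024; the interval is -28.2 ± 2.3024 = (-30.50, -25.90).

(-30.50, -25.90)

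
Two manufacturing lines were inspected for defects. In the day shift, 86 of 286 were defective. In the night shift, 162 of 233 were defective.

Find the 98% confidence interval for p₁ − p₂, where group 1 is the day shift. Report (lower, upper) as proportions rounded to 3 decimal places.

p̂₁ = 86/286 = 0.3007 and p̂₂ = 162/233 = 0.6953.
SE₁ = √(p̂₁(1−p̂₁)/n₁) = √(0.3007·0.6993/286) = 0.02712; SE₂ = √(0.6953·0.3047/233) = 0.03015.
Independent samples: SE of the difference = √(SE₁² + SE₂²) = √(0.0007354944 + 0.0009090225) = 0.04055.
z* for 98% confidence is 2.326, so the margin of error is 2.326 × 0.04055 = 0.09432.
Point estimate p̂₁ − p̂₂ = 0.3007 − 0.6953 = -0.3946.
-0.3946 ± 0.09432 → (-0.489, -0.300).

(-0.489, -0.300)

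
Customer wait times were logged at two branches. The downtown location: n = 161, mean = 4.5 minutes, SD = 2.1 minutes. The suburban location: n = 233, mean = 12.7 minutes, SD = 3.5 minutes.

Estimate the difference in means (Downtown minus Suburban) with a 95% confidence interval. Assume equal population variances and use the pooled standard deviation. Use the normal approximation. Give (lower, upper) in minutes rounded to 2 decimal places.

(-8.80, -7.60)

s_p = √[((n₁−1)s₁² + (n₂−1)s₂²)/(n₁+n₂−2)] = √[(160·2.1² + 232·3.5²)/392] = 3.0083.
SE = 3.0083·√(1/161 + 1/233) = 0.3083.
With z* = 1.960, margin = 1.960 × 0.3083 = 0.6043.
x̄₁ − x̄₂ = 4.5 − 12.7 = -8.2000; interval -8.2000 ± 0.6043 = (-8.80, -7.60).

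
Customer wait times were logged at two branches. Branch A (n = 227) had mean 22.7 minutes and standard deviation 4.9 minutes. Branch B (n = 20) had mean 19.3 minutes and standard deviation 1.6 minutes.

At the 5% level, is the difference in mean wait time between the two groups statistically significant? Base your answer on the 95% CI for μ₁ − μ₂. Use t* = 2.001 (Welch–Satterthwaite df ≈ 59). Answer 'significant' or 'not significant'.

SE₁ = s₁/√n₁ = 4.9/√227 = 0.3252; SE₂ = 1.6/√20 = 0.3578.
Independent samples, unequal variances: SE_diff = √(SE₁² + SE₂²) = √(0.10575504 + 0.12802084) = 0.4835.
t* = 2.001, so margin of error = 2.001 × 0.4835 = 0.9675.
Difference in means = 22.7 − 19.3 = 3.4000.
3.4000 ± 0.9675 → (2.4325, 4.3675).
The interval (2.4325, 4.3675) does not contain 0, so the difference is significant.

significant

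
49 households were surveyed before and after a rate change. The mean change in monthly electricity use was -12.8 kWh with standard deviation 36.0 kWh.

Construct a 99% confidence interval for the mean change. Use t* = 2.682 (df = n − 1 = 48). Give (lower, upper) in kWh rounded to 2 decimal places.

(-26.59, 0.99)

This is a matched-pairs design, so SE = s_d/√n = 36.0/√49 = 5.1429.
Margin = 2.682 × 5.1429 = 13.7933; the interval is -12.8 ± 13.7933 = (-26.59, 0.99).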